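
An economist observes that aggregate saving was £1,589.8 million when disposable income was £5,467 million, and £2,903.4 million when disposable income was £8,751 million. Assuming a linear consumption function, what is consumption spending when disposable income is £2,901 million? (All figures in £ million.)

MPS = ΔS/ΔY = (2903.4 − 1589.8)/(8751 − 5467) = 1313.6/3284 = 0.4
MPC = 1 − MPS = 0.6
Autonomous saving = 1589.8 − 0.4(5467) = -597, so a = 597
C = 597 + 0.6(2901) = 597 + 1740.6 = 2337.6

C = 2337.6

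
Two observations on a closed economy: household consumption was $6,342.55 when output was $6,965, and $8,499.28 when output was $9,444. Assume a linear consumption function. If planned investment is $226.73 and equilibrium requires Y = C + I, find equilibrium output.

MPC = (8499.28 − 6342.55)/(9444 − 6965) = 2156.73/2479 = 0.87
a = 6342.55 − 0.87(6965) = 283
Equilibrium: Y = 283 + 0.87Y + 226.73
0.13Y = 509.73, so Y = 509.73/0.13 = 3921

Y = 3921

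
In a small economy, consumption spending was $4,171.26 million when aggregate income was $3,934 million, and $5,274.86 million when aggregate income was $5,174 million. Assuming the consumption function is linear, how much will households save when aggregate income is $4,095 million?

S = -219.55

MPC = (5274.86 − 4171.26)/(5174 − 3934) = 1103.6/1240 = 0.89
a = 4171.26 − 0.89(3934) = 4171.26 − 3501.26 = 670
C = 670 + 0.89(4095) = 4314.55
S = 4095 − 4314.55 = -219.55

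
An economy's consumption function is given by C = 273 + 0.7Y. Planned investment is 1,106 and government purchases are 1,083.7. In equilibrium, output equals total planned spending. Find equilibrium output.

Y = C + I + G = 273 + 0.7Y + 1106 + 1083.7
Y − 0.7Y = 2462.7
0.3Y = 2462.7, so Y = 2462.7/0.3 = 8209

Y = 8209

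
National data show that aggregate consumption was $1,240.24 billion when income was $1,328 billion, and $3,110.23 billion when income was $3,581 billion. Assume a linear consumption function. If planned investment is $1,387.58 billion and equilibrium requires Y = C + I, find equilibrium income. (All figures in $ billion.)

Y = 8974

MPC = (3110.23 − 1240.24)/(3581 − 1328) = 1869.99/2253 = 0.83
a = 1240.24 − 0.83(1328) = 138
Equilibrium: Y = 138 + 0.83Y + 1387.58
0.17Y = 1525.58, so Y = 1525.58/0.17 = 8974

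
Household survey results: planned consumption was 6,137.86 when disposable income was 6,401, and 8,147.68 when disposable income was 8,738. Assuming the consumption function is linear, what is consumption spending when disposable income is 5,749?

C = 5577.14

MPC = (8147.68 − 6137.86)/(8738 − 6401) = 2009.82/2337 = 0.86
a = 6137.86 − 0.86(6401) = 6137.86 − 5504.86 = 633
C = 633 + 0.86(5749) = 633 + 4944.14 = 5577.14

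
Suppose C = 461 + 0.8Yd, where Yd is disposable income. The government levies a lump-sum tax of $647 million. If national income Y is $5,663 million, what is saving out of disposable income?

S = 542.2

Yd = Y − T = 5663 − 647 = 5016
C = 461 + 0.8(5016) = 461 + 4012.8 = 4473.8
S = Yd − C = 5016 − 4473.8 = 542.2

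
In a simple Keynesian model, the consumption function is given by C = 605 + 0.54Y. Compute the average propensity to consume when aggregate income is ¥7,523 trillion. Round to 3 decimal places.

APC = 0.620

C = 605 + 0.54(7523) = 4667.42
APC = C/Y = 4667.42/7523 = 0.620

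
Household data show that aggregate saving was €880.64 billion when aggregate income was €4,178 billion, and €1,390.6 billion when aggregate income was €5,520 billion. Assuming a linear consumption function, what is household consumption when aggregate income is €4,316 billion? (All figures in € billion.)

C = 3382.92

MPS = ΔS/ΔY = (1390.6 − 880.64)/(5520 − 4178) = 509.96/1342 = 0.38
MPC = 1 − MPS = 0.62
Autonomous saving = 880.64 − 0.38(4178) = -707, so a = 707
C = 707 + 0.62(4316) = 707 + 2675.92 = 3382.92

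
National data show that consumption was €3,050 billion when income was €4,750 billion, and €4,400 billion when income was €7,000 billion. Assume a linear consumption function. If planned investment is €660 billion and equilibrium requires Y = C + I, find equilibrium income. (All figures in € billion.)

MPC = (4400 − 3050)/(7000 − 4750) = 1350/2250 = 0.6
a = 3050 − 0.6(4750) = 200
Equilibrium: Y = 200 + 0.6Y + 660
0.4Y = 860, so Y = 860/0.4 = 2150

Y = 2150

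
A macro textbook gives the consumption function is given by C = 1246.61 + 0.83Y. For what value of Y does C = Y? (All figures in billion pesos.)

At break-even, C = Y: 1246.61 + 0.83Y = Y
0.17Y = 1246.61, so Y = 1246.61/0.17 = 7333

Y = 7333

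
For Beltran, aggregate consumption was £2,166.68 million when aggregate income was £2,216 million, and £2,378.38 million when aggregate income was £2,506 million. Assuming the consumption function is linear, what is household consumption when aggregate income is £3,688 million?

C = 3241.24

MPC = (2378.38 − 2166.68)/(2506 − 2216) = 211.7/290 = 0.73
a = 2166.68 − 0.73(2216) = 2166.68 − 1617.68 = 549
C = 549 + 0.73(3688) = 549 + 2692.24 = 3241.24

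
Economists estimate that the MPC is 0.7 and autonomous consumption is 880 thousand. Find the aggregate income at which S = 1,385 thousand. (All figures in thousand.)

Y = 7550

S = Y − C = -880 + 0.3Y
-880 + 0.3Y = 1385, so 0.3Y = 2265 and Y = 7550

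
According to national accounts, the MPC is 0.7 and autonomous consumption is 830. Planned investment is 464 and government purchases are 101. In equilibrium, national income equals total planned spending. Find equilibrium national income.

Y = 4650

Y = C + I + G = 830 + 0.7Y + 464 + 101
Y − 0.7Y = 1395
0.3Y = 1395, so Y = 1395/0.3 = 4650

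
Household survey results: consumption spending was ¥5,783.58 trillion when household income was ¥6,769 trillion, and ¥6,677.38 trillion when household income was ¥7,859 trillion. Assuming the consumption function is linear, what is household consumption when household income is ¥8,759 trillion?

MPC = (6677.38 − 5783.58)/(7859 − 6769) = 893.8/1090 = 0.82
a = 5783.58 − 0.82(6769) = 5783.58 − 5550.58 = 233
C = 233 + 0.82(8759) = 233 + 7182.38 = 7415.38

C = 7415.38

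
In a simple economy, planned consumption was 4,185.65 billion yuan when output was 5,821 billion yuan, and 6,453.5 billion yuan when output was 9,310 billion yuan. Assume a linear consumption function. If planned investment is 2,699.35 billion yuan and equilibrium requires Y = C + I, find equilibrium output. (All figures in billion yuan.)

Y = 8861

MPC = (6453.5 − 4185.65)/(9310 − 5821) = 2267.85/3489 = 0.65
a = 4185.65 − 0.65(5821) = 402
Equilibrium: Y = 402 + 0.65Y + 2699.35
0.35Y = 3101.35, so Y = 3101.35/0.35 = 8861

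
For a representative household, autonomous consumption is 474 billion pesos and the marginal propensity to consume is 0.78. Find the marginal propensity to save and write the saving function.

MPS = 0.22; S = -474 + 0.22Y

MPS = 1 − MPC = 1 − 0.78 = 0.22
S = Y − C = -474 + 0.22Y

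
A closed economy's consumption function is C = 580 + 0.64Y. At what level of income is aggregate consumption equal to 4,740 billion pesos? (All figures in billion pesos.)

Y = 6500

580 + 0.64Y = 4740
0.64Y = 4160, so Y = 4160/0.64 = 6500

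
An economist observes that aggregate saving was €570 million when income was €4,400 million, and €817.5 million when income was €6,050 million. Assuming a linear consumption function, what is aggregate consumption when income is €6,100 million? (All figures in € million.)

MPS = ΔS/ΔY = (817.5 − 570)/(6050 − 4400) = 247.5/1650 = 0.15
MPC = 1 − MPS = 0.85
Autonomous saving = 570 − 0.15(4400) = -90, so a = 90
C = 90 + 0.85(6100) = 90 + 5185 = 5275

C = 5275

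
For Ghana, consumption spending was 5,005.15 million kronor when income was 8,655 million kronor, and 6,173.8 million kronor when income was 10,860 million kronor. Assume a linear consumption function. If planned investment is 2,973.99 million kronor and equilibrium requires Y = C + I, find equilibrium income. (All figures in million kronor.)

Y = 7217

MPC = (6173.8 − 5005.15)/(10860 − 8655) = 1168.65/2205 = 0.53
a = 5005.15 − 0.53(8655) = 418
Equilibrium: Y = 418 + 0.53Y + 2973.99
0.47Y = 3391.99, so Y = 3391.99/0.47 = 7217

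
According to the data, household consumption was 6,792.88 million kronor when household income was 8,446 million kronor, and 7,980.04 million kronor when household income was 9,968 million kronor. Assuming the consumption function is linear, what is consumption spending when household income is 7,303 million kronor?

C = 5901.34

MPC = (7980.04 − 6792.88)/(9968 − 8446) = 1187.16/1522 = 0.78
a = 6792.88 − 0.78(8446) = 6792.88 − 6587.88 = 205
C = 205 + 0.78(7303) = 205 + 5696.34 = 5901.34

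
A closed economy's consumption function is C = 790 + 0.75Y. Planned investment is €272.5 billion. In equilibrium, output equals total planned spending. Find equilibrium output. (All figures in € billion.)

Y = 4250

Y = C + I = 790 + 0.75Y + 272.5
Y − 0.75Y = 1062.5
0.25Y = 1062.5, so Y = 1062.5/0.25 = 4250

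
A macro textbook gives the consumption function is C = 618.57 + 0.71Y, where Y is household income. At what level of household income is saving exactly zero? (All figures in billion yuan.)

Y = 2133

At break-even, C = Y: 618.57 + 0.71Y = Y
0.29Y = 618.57, so Y = 618.57/0.29 = 2133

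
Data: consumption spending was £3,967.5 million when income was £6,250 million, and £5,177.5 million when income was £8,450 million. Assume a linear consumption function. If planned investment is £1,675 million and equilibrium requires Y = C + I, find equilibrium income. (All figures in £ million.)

Y = 4900

MPC = (5177.5 − 3967.5)/(8450 − 6250) = 1210/2200 = 0.55
a = 3967.5 − 0.55(6250) = 530
Equilibrium: Y = 530 + 0.55Y + 1675
0.45Y = 2205, so Y = 2205/0.45 = 4900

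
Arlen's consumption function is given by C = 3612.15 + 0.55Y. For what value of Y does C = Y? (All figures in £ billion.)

Y = 8027

At break-even, C = Y: 3612.15 + 0.55Y = Y
0.45Y = 3612.15, so Y = 3612.15/0.45 = 8027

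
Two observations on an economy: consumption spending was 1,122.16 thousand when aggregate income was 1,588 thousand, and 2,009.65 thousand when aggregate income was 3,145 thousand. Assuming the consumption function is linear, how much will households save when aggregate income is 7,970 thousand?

S = 3210.1

MPC = (2009.65 − 1122.16)/(3145 − 1588) = 887.49/1557 = 0.57
a = 1122.16 − 0.57(1588) = 1122.16 − 905.16 = 217
C = 217 + 0.57(7970) = 4759.9
S = 7970 − 4759.9 = 3210.1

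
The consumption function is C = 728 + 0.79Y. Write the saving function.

S = -728 + 0.21Y

S = Y − C = Y − (728 + 0.79Y) = -728 + (1 − 0.79)Y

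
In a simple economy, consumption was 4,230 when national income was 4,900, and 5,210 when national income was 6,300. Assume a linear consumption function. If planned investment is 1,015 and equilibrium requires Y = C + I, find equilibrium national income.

MPC = (5210 − 4230)/(6300 − 4900) = 980/1400 = 0.7
a = 4230 − 0.7(4900) = 800
Equilibrium: Y = 800 + 0.7Y + 1015
0.3Y = 1815, so Y = 1815/0.3 = 6050

Y = 6050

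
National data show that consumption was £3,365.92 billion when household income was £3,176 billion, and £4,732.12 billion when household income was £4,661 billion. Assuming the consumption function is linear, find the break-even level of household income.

Y = 5550

MPC = (4732.12 − 3365.92)/(4661 − 3176) = 1366.2/1485 = 0.92
a = 3365.92 − 0.92(3176) = 3365.92 − 2921.92 = 444
Break-even: Y = a/(1−MPC) = 444/0.08 = 5550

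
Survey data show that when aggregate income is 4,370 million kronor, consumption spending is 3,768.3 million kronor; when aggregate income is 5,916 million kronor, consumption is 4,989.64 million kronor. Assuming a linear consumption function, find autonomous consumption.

a = 316

MPC = ΔC/ΔY = (4989.64 − 3768.3)/(5916 − 4370) = 1221.34/1546 = 0.79
a = C − MPC·Y = 3768.3 − 0.79(4370) = 3768.3 − 3452.3 = 316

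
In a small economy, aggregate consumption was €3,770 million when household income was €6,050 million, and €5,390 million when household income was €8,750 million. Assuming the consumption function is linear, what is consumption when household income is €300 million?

C = 320

MPC = (5390 − 3770)/(8750 − 6050) = 1620/2700 = 0.6
a = 3770 − 0.6(6050) = 3770 − 3630 = 140
C = 140 + 0.6(300) = 140 + 180 = 320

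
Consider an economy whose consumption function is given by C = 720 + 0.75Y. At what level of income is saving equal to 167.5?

Y = 3550

S = Y − C = -720 + 0.25Y
-720 + 0.25Y = 167.5, so 0.25Y = 887.5 and Y = 3550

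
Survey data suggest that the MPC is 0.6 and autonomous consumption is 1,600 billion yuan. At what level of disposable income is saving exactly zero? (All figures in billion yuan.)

At break-even, C = Y: 1600 + 0.6Y = Y
0.4Y = 1600, so Y = 1600/0.4 = 4000

Y = 4000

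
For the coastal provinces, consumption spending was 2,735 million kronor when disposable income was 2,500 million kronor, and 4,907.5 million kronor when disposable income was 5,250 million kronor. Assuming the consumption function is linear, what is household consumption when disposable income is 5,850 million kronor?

MPC = (4907.5 − 2735)/(5250 − 2500) = 2172.5/2750 = 0.79
a = 2735 − 0.79(2500) = 2735 − 1975 = 760
C = 760 + 0.79(5850) = 760 + 4621.5 = 5381.5

C = 5381.5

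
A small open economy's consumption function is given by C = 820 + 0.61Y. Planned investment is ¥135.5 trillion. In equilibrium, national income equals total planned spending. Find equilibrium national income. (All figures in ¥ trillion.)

Y = 2450

Y = C + I = 820 + 0.61Y + 135.5
Y − 0.61Y = 955.5
0.39Y = 955.5, so Y = 955.5/0.39 = 2450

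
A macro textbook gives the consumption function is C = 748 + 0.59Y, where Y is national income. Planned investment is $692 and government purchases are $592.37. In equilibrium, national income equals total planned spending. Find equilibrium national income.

Y = C + I + G = 748 + 0.59Y + 692 + 592.37
Y − 0.59Y = 2032.37
0.41Y = 2032.37, so Y = 2032.37/0.41 = 4957

Y = 4957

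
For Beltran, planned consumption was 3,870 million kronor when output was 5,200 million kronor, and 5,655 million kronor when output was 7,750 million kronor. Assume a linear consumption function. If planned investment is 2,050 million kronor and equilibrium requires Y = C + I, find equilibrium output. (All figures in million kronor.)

Y = 7600

MPC = (5655 − 3870)/(7750 − 5200) = 1785/2550 = 0.7
a = 3870 − 0.7(5200) = 230
Equilibrium: Y = 230 + 0.7Y + 2050
0.3Y = 2280, so Y = 2280/0.3 = 7600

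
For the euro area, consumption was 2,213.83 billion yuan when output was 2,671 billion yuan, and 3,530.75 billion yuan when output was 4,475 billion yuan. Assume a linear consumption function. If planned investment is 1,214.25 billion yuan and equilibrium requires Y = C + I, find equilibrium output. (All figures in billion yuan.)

Y = 5475

MPC = (3530.75 − 2213.83)/(4475 − 2671) = 1316.92/1804 = 0.73
a = 2213.83 − 0.73(2671) = 264
Equilibrium: Y = 264 + 0.73Y + 1214.25
0.27Y = 1478.25, so Y = 1478.25/0.27 = 5475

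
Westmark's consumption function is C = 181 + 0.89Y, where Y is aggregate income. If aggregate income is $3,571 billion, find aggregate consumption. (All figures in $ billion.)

C = 181 + 0.89(3571) = 181 + 3178.19 = 3359.19

C = 3359.19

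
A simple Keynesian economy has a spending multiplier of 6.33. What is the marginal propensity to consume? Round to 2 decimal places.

k = 1/(1 − MPC), so 1 − MPC = 1/k = 1/6.33 = 0.1580
MPC = 1 − 0.1580 = 0.84

MPC = 0.84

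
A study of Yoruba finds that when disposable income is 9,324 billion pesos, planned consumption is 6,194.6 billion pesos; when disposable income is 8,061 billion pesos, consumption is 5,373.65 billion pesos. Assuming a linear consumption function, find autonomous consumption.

a = 134

MPC = ΔC/ΔY = (6194.6 − 5373.65)/(9324 − 8061) = 820.95/1263 = 0.65
a = C − MPC·Y = 5373.65 − 0.65(8061) = 5373.65 − 5239.65 = 134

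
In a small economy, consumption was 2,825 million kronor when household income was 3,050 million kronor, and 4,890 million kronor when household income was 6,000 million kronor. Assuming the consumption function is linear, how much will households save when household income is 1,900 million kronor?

S = -120

MPC = (4890 − 2825)/(6000 − 3050) = 2065/2950 = 0.7
a = 2825 − 0.7(3050) = 2825 − 2135 = 690
C = 690 + 0.7(1900) = 2020
S = 1900 − 2020 = -120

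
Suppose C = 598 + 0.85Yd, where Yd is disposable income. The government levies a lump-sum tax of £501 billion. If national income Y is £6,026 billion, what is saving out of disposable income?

Yd = Y − T = 6026 − 501 = 5525
C = 598 + 0.85(5525) = 598 + 4696.25 = 5294.25
S = Yd − C = 5525 − 5294.25 = 230.75

S = 230.75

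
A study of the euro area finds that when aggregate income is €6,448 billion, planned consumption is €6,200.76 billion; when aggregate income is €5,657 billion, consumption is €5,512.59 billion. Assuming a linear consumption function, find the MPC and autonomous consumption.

MPC = ΔC/ΔY = (6200.76 − 5512.59)/(6448 − 5657) = 688.17/791 = 0.87
a = C − MPC·Y = 5512.59 − 0.87(5657) = 5512.59 − 4921.59 = 591

MPC = 0.87; a = 591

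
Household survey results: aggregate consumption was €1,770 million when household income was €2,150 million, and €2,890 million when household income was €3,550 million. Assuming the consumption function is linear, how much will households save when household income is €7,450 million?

S = 1440

MPC = (2890 − 1770)/(3550 − 2150) = 1120/1400 = 0.8
a = 1770 − 0.8(2150) = 1770 − 1720 = 50
C = 50 + 0.8(7450) = 6010
S = 7450 − 6010 = 1440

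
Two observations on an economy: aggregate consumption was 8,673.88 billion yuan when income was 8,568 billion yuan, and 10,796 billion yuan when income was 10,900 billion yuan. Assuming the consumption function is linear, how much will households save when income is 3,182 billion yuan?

MPC = (10796 − 8673.88)/(10900 − 8568) = 2122.12/2332 = 0.91
a = 8673.88 − 0.91(8568) = 8673.88 − 7796.88 = 877
C = 877 + 0.91(3182) = 3772.62
S = 3182 − 3772.62 = -590.62

S = -590.62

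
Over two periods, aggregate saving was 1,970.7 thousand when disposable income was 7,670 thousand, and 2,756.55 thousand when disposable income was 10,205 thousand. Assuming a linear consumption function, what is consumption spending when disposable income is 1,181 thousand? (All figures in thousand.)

MPS = ΔS/ΔY = (2756.55 − 1970.7)/(10205 − 7670) = 785.85/2535 = 0.31
MPC = 1 − MPS = 0.69
Autonomous saving = 1970.7 − 0.31(7670) = -407, so a = 407
C = 407 + 0.69(1181) = 407 + 814.89 = 1221.89

C = 1221.89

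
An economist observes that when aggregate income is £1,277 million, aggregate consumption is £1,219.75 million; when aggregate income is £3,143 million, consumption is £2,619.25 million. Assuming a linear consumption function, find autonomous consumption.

MPC = ΔC/ΔY = (2619.25 − 1219.75)/(3143 − 1277) = 1399.5/1866 = 0.75
a = C − MPC·Y = 1219.75 − 0.75(1277) = 1219.75 − 957.75 = 262

a = 262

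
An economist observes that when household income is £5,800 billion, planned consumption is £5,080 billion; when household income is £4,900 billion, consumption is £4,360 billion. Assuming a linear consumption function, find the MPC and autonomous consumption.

MPC = 0.8; a = 440

MPC = ΔC/ΔY = (5080 − 4360)/(5800 − 4900) = 720/900 = 0.8
a = C − MPC·Y = 4360 − 0.8(4900) = 4360 − 3920 = 440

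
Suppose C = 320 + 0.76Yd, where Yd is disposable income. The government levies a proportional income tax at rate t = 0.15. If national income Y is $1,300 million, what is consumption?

Yd = (1 − 0.15)(1300) = 0.85(1300) = 1105
C = 320 + 0.76(1105) = 320 + 839.8 = 1159.8

C = 1159.8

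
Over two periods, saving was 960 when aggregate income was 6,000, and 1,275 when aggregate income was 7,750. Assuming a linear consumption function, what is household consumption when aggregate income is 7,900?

C = 6598

MPS = ΔS/ΔY = (1275 − 960)/(7750 − 6000) = 315/1750 = 0.18
MPC = 1 − MPS = 0.82
Autonomous saving = 960 − 0.18(6000) = -120, so a = 120
C = 120 + 0.82(7900) = 120 + 6478 = 6598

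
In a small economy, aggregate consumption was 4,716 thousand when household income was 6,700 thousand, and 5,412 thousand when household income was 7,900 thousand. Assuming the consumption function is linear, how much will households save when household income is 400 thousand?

MPC = (5412 − 4716)/(7900 − 6700) = 696/1200 = 0.58
a = 4716 − 0.58(6700) = 4716 − 3886 = 830
C = 830 + 0.58(400) = 1062
S = 400 − 1062 = -662

S = -662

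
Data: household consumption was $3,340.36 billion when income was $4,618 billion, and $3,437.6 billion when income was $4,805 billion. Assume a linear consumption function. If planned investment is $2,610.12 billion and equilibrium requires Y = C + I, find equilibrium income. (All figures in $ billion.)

Y = 7394

MPC = (3437.6 − 3340.36)/(4805 − 4618) = 97.24/187 = 0.52
a = 3340.36 − 0.52(4618) = 939
Equilibrium: Y = 939 + 0.52Y + 2610.12
0.48Y = 3549.12, so Y = 3549.12/0.48 = 7394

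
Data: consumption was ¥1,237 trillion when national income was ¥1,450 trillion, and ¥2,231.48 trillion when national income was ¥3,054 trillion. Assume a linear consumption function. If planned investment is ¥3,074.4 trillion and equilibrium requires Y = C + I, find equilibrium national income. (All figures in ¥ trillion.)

MPC = (2231.48 − 1237)/(3054 − 1450) = 994.48/1604 = 0.62
a = 1237 − 0.62(1450) = 338
Equilibrium: Y = 338 + 0.62Y + 3074.4
0.38Y = 3412.4, so Y = 3412.4/0.38 = 8980

Y = 8980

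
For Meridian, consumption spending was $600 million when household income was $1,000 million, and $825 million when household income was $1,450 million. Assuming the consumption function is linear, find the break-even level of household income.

MPC = (825 − 600)/(1450 − 1000) = 225/450 = 0.5
a = 600 − 0.5(1000) = 600 − 500 = 100
Break-even: Y = a/(1−MPC) = 100/0.5 = 200

Y = 200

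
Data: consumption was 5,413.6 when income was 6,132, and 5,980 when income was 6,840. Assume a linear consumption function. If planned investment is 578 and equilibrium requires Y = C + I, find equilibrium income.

Y = 5430

MPC = (5980 − 5413.6)/(6840 − 6132) = 566.4/708 = 0.8
a = 5413.6 − 0.8(6132) = 508
Equilibrium: Y = 508 + 0.8Y + 578
0.2Y = 1086, so Y = 1086/0.2 = 5430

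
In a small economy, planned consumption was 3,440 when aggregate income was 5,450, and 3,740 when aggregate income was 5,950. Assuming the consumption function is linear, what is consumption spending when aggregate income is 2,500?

MPC = (3740 − 3440)/(5950 − 5450) = 300/500 = 0.6
a = 3440 − 0.6(5450) = 3440 − 3270 = 170
C = 170 + 0.6(2500) = 170 + 1500 = 1670

C = 1670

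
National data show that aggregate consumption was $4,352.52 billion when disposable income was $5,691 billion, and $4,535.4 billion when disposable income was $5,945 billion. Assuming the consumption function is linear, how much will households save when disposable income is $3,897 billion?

S = 836.16

MPC = (4535.4 − 4352.52)/(5945 − 5691) = 182.88/254 = 0.72
a = 4352.52 − 0.72(5691) = 4352.52 − 4097.52 = 255
C = 255 + 0.72(3897) = 3060.84
S = 3897 − 3060.84 = 836.16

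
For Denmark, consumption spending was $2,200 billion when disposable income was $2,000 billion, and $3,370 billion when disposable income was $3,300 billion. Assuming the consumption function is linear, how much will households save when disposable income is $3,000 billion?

MPC = (3370 − 2200)/(3300 − 2000) = 1170/1300 = 0.9
a = 2200 − 0.9(2000) = 2200 − 1800 = 400
C = 400 + 0.9(3000) = 3100
S = 3000 − 3100 = -100

S = -100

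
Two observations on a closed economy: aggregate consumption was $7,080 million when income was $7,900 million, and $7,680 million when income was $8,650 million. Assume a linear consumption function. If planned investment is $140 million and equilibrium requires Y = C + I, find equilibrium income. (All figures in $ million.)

Y = 4500

MPC = (7680 − 7080)/(8650 − 7900) = 600/750 = 0.8
a = 7080 − 0.8(7900) = 760
Equilibrium: Y = 760 + 0.8Y + 140
0.2Y = 900, so Y = 900/0.2 = 4500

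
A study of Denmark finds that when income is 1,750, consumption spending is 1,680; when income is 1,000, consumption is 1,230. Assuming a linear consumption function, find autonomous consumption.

MPC = ΔC/ΔY = (1680 − 1230)/(1750 − 1000) = 450/750 = 0.6
a = C − MPC·Y = 1230 − 0.6(1000) = 1230 − 600 = 630

a = 630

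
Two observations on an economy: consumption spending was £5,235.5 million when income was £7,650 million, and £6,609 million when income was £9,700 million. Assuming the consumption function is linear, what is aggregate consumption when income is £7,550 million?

MPC = (6609 − 5235.5)/(9700 − 7650) = 1373.5/2050 = 0.67
a = 5235.5 − 0.67(7650) = 5235.5 − 5125.5 = 110
C = 110 + 0.67(7550) = 110 + 5058.5 = 5168.5

C = 5168.5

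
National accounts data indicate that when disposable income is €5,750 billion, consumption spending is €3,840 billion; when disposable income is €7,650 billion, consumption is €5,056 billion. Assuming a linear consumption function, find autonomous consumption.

MPC = ΔC/ΔY = (5056 − 3840)/(7650 − 5750) = 1216/1900 = 0.64
a = C − MPC·Y = 3840 − 0.64(5750) = 3840 − 3680 = 160

a = 160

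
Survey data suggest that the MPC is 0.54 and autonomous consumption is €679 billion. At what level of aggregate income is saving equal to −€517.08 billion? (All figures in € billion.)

S = Y − C = -679 + 0.46Y
-679 + 0.46Y = -517.08, so 0.46Y = 161.92 and Y = 352

Y = 352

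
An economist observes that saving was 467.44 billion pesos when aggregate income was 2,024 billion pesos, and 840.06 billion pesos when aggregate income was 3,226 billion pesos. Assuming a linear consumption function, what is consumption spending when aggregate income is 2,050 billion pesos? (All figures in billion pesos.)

MPS = ΔS/ΔY = (840.06 − 467.44)/(3226 − 2024) = 372.62/1202 = 0.31
MPC = 1 − MPS = 0.69
Autonomous saving = 467.44 − 0.31(2024) = -160, so a = 160
C = 160 + 0.69(2050) = 160 + 1414.5 = 1574.5

C = 1574.5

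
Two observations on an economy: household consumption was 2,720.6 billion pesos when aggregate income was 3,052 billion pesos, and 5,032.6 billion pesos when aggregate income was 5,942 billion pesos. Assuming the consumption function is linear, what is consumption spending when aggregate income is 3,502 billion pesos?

MPC = (5032.6 − 2720.6)/(5942 − 3052) = 2312/2890 = 0.8
a = 2720.6 − 0.8(3052) = 2720.6 − 2441.6 = 279
C = 279 + 0.8(3502) = 279 + 2801.6 = 3080.6

C = 3080.6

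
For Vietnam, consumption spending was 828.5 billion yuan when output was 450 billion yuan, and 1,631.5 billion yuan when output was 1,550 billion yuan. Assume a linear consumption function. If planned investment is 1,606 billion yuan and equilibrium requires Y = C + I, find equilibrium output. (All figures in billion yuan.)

Y = 7800

MPC = (1631.5 − 828.5)/(1550 − 450) = 803/1100 = 0.73
a = 828.5 − 0.73(450) = 500
Equilibrium: Y = 500 + 0.73Y + 1606
0.27Y = 2106, so Y = 2106/0.27 = 7800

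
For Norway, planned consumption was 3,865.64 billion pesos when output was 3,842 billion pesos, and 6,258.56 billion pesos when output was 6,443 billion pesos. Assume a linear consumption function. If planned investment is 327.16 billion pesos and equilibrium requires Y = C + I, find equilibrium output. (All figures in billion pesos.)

Y = 8227

MPC = (6258.56 − 3865.64)/(6443 − 3842) = 2392.92/2601 = 0.92
a = 3865.64 − 0.92(3842) = 331
Equilibrium: Y = 331 + 0.92Y + 327.16
0.08Y = 658.16, so Y = 658.16/0.08 = 8227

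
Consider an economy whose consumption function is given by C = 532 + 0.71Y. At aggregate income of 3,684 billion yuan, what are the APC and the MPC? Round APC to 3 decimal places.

APC = 0.854; MPC = 0.71

MPC = 0.71 (the slope of the consumption function)
C = 532 + 0.71(3684) = 3147.64, so APC = 3147.64/3684 = 0.854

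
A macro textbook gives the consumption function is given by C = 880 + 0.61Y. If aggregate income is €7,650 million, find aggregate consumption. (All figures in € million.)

C = 880 + 0.61(7650) = 880 + 4666.5 = 5546.5

C = 5546.5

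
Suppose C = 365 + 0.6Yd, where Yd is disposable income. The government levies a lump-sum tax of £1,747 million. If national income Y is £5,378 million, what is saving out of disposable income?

S = 1087.4

Yd = Y − T = 5378 − 1747 = 3631
C = 365 + 0.6(3631) = 365 + 2178.6 = 2543.6
S = Yd − C = 3631 − 2543.6 = 1087.4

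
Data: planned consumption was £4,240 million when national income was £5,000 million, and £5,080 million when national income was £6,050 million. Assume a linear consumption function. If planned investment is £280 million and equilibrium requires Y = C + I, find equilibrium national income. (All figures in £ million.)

MPC = (5080 − 4240)/(6050 − 5000) = 840/1050 = 0.8
a = 4240 − 0.8(5000) = 240
Equilibrium: Y = 240 + 0.8Y + 280
0.2Y = 520, so Y = 520/0.2 = 2600

Y = 2600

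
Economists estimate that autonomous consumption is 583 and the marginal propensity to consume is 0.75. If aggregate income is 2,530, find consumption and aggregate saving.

C = 583 + 0.75(2530) = 583 + 1897.5 = 2480.5
S = Y − C = 2530 − 2480.5 = 49.5

C = 2480.5; S = 49.5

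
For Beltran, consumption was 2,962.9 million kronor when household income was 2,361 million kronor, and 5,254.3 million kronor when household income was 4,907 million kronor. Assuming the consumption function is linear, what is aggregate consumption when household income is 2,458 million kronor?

MPC = (5254.3 − 2962.9)/(4907 − 2361) = 2291.4/2546 = 0.9
a = 2962.9 − 0.9(2361) = 2962.9 − 2124.9 = 838
C = 838 + 0.9(2458) = 838 + 2212.2 = 3050.2

C = 3050.2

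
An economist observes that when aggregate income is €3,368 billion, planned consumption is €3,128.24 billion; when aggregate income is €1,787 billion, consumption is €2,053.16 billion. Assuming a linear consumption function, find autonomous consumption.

a = 838

MPC = ΔC/ΔY = (3128.24 − 2053.16)/(3368 − 1787) = 1075.08/1581 = 0.68
a = C − MPC·Y = 2053.16 − 0.68(1787) = 2053.16 − 1215.16 = 838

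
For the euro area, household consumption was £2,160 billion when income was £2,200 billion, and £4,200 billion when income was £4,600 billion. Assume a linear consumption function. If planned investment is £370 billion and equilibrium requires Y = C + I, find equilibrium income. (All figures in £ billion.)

MPC = (4200 − 2160)/(4600 − 2200) = 2040/2400 = 0.85
a = 2160 − 0.85(2200) = 290
Equilibrium: Y = 290 + 0.85Y + 370
0.15Y = 660, so Y = 660/0.15 = 4400

Y = 4400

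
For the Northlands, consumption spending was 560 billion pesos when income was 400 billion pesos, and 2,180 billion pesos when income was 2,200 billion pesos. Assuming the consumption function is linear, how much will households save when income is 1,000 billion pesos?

S = -100

MPC = (2180 − 560)/(2200 − 400) = 1620/1800 = 0.9
a = 560 − 0.9(400) = 560 − 360 = 200
C = 200 + 0.9(1000) = 1100
S = 1000 − 1100 = -100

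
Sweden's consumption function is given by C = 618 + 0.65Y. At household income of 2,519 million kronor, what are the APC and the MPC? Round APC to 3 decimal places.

MPC = 0.65 (the slope of the consumption function)
C = 618 + 0.65(2519) = 2255.35, so APC = 2255.35/2519 = 0.895

APC = 0.895; MPC = 0.65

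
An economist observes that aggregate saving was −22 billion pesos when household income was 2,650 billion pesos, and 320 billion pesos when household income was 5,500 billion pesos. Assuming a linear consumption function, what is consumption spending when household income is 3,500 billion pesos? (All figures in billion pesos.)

MPS = ΔS/ΔY = (320 − (-22))/(5500 − 2650) = 342/2850 = 0.12
MPC = 1 − MPS = 0.88
Autonomous saving = -22 − 0.12(2650) = -340, so a = 340
C = 340 + 0.88(3500) = 340 + 3080 = 3420

C = 3420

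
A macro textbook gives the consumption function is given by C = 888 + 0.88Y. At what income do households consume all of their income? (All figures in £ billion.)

Y = 7400

At break-even, C = Y: 888 + 0.88Y = Y
0.12Y = 888, so Y = 888/0.12 = 7400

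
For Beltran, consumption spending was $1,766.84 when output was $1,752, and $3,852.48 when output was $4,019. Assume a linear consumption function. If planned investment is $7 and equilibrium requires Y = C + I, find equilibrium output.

MPC = (3852.48 − 1766.84)/(4019 − 1752) = 2085.64/2267 = 0.92
a = 1766.84 − 0.92(1752) = 155
Equilibrium: Y = 155 + 0.92Y + 7
0.08Y = 162, so Y = 162/0.08 = 2025

Y = 2025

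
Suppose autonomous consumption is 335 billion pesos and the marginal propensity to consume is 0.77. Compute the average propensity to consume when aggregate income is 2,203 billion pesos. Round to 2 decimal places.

APC = 0.92

C = 335 + 0.77(2203) = 2031.31
APC = C/Y = 2031.31/2203 = 0.92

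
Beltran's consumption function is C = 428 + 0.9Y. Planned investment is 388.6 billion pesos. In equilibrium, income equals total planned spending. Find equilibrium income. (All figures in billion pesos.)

Y = C + I = 428 + 0.9Y + 388.6
Y − 0.9Y = 816.6
0.1Y = 816.6, so Y = 816.6/0.1 = 8166

Y = 8166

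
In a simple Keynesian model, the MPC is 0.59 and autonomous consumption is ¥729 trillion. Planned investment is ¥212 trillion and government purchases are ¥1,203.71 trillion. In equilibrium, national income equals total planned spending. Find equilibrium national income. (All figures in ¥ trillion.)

Y = 5231

Y = C + I + G = 729 + 0.59Y + 212 + 1203.71
Y − 0.59Y = 2144.71
0.41Y = 2144.71, so Y = 2144.71/0.41 = 5231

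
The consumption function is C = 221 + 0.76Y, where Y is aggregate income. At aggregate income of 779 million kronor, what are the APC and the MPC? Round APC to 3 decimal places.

APC = 1.044; MPC = 0.76

MPC = 0.76 (the slope of the consumption function)
C = 221 + 0.76(779) = 813.04, so APC = 813.04/779 = 1.044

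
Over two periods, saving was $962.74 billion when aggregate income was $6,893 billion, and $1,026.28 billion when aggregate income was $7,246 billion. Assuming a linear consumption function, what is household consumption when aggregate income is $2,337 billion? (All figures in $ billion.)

C = 2194.34

MPS = ΔS/ΔY = (1026.28 − 962.74)/(7246 − 6893) = 63.54/353 = 0.18
MPC = 1 − MPS = 0.82
Autonomous saving = 962.74 − 0.18(6893) = -278, so a = 278
C = 278 + 0.82(2337) = 278 + 1916.34 = 2194.34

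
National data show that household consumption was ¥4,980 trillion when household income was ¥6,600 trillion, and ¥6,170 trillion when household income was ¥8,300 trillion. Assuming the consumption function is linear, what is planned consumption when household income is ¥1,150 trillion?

MPC = (6170 − 4980)/(8300 − 6600) = 1190/1700 = 0.7
a = 4980 − 0.7(6600) = 4980 − 4620 = 360
C = 360 + 0.7(1150) = 360 + 805 = 1165

C = 1165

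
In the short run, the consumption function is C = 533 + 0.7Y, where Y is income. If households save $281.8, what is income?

S = Y − C = -533 + 0.3Y
-533 + 0.3Y = 281.8, so 0.3Y = 814.8 and Y = 2716

Y = 2716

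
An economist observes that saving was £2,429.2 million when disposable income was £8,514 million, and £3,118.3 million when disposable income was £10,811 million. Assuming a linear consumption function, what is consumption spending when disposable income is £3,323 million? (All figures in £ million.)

C = 2451.1

MPS = ΔS/ΔY = (3118.3 − 2429.2)/(10811 − 8514) = 689.1/2297 = 0.3
MPC = 1 − MPS = 0.7
Autonomous saving = 2429.2 − 0.3(8514) = -125, so a = 125
C = 125 + 0.7(3323) = 125 + 2326.1 = 2451.1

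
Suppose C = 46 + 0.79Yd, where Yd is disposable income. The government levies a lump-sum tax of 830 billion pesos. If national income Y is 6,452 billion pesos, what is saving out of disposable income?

S = 1134.62

Yd = Y − T = 6452 − 830 = 5622
C = 46 + 0.79(5622) = 46 + 4441.38 = 4487.38
S = Yd − C = 5622 − 4487.38 = 1134.62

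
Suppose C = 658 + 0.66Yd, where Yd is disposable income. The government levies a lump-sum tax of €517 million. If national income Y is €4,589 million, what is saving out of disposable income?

Yd = Y − T = 4589 − 517 = 4072
C = 658 + 0.66(4072) = 658 + 2687.52 = 3345.52
S = Yd − C = 4072 − 3345.52 = 726.48

S = 726.48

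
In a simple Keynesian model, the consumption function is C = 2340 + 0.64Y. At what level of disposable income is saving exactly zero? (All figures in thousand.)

At break-even, C = Y: 2340 + 0.64Y = Y
0.36Y = 2340, so Y = 2340/0.36 = 6500

Y = 6500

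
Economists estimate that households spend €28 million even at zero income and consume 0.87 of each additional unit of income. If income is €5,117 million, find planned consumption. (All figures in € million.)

C = 28 + 0.87(5117) = 28 + 4451.79 = 4479.79

C = 4479.79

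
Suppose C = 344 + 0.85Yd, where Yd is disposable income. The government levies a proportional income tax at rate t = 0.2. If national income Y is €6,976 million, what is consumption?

Yd = (1 − 0.2)(6976) = 0.8(6976) = 5580.8
C = 344 + 0.85(5580.8) = 344 + 4743.68 = 5087.68

C = 5087.68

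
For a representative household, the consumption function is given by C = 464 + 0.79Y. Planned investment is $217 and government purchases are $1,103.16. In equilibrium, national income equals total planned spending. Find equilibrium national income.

Y = 8496

Y = C + I + G = 464 + 0.79Y + 217 + 1103.16
Y − 0.79Y = 1784.16
0.21Y = 1784.16, so Y = 1784.16/0.21 = 8496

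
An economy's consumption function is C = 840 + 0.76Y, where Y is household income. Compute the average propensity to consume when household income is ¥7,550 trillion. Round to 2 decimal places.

APC = 0.87

C = 840 + 0.76(7550) = 6578
APC = C/Y = 6578/7550 = 0.87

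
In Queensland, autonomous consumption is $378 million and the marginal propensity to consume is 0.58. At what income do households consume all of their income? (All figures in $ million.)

Y = 900

At break-even, C = Y: 378 + 0.58Y = Y
0.42Y = 378, so Y = 378/0.42 = 900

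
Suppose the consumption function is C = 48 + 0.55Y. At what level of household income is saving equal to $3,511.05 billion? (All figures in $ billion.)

S = Y − C = -48 + 0.45Y
-48 + 0.45Y = 3511.05, so 0.45Y = 3559.05 and Y = 7909

Y = 7909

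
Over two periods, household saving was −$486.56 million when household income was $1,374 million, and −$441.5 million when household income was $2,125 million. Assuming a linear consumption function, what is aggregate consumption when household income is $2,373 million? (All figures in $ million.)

C = 2799.62

MPS = ΔS/ΔY = (-441.5 − (-486.56))/(2125 − 1374) = 45.06/751 = 0.06
MPC = 1 − MPS = 0.94
Autonomous saving = -486.56 − 0.06(1374) = -569, so a = 569
C = 569 + 0.94(2373) = 569 + 2230.62 = 2799.62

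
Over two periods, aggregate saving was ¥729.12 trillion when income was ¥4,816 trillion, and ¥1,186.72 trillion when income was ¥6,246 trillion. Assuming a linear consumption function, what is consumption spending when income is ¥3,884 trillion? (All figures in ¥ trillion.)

MPS = ΔS/ΔY = (1186.72 − 729.12)/(6246 − 4816) = 457.6/1430 = 0.32
MPC = 1 − MPS = 0.68
Autonomous saving = 729.12 − 0.32(4816) = -812, so a = 812
C = 812 + 0.68(3884) = 812 + 2641.12 = 3453.12

C = 3453.12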